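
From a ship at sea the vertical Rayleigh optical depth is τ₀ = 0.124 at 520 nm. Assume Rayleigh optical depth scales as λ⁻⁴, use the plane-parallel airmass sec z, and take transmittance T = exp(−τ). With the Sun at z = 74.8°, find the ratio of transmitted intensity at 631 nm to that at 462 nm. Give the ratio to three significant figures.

1.72

Airmass: sec 74.8° = 3.8140.
τ(631 nm) = 0.124 × (520/631)⁴ × 3.8140 = 0.124 × 0.4612 × 3.8140 = 0.2181.
τ(462 nm) = 0.124 × (520/462)⁴ × 3.8140 = 0.124 × 1.6049 × 3.8140 = 0.7590.
T(631)/T(462) = exp(τ_B − τ_A) = exp(0.5409) = 1.7175.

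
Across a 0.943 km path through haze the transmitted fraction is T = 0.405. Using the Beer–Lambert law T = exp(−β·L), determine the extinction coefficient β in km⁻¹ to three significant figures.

Beer–Lambert: T = exp(−βL) ⇒ β = −ln(T)/L = −ln(0.405)/0.943 = 0.9039/0.943 = 0.9585 km⁻¹.

0.959 km⁻¹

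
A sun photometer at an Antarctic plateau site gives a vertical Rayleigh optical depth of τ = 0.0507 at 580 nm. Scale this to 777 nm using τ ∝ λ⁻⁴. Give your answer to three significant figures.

0.0157

τ(777 nm) = τ(580 nm) × (580/777)⁴ = 0.0507 × (0.7465)⁴ = 0.0507 × 0.3105 = 0.0157.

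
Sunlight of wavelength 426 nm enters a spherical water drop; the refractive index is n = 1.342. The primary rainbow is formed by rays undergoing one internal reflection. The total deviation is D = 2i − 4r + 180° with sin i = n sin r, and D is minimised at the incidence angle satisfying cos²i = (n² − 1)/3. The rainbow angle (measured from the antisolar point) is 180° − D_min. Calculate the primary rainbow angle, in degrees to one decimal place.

40.8°

cos²i = (1.80096 − 1)/3 = 0.26699; i = arccos(0.51671) = 58.888°.
sin r = sin 58.888°/1.342 = 0.63797; r = 39.641°.
D_min = 2·58.888° − 4·39.641° + 180° = 139.213°.
Rainbow angle = 180° − D_min = 40.787°.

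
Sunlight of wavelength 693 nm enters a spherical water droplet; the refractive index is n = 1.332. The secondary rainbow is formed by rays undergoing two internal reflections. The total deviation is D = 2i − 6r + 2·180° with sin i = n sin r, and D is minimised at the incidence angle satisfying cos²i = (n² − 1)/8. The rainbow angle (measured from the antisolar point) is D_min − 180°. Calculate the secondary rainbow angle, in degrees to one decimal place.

cos²i = (1.77422 − 1)/8 = 0.09678; i = arccos(0.31109) = 71.875°.
sin r = sin 71.875°/1.332 = 0.71350; r = 45.520°.
D_min = 2·71.875° − 6·45.520° + 360° = 230.628°.
Rainbow angle = D_min − 180° = 50.628°.

50.6°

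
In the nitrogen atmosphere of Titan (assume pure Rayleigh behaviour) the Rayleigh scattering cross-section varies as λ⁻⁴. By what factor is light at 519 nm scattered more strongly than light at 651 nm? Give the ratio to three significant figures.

Rayleigh scattering ∝ λ⁻⁴, so the ratio of coefficients is the inverse fourth power of the wavelength ratio.
σ(519)/σ(651) = (651/519)⁴ = (1.2543)⁴ = 2.475.

2.48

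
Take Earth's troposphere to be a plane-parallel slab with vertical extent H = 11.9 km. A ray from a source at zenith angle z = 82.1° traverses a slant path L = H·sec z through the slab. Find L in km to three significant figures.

86.6 km

sec z = 1/cos 82.1° = 7.2757.
L = 11.9 × 7.2757 = 86.580 km.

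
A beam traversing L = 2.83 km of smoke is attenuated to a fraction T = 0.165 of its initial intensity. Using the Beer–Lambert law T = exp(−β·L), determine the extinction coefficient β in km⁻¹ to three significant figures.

Beer–Lambert: T = exp(−βL) ⇒ β = −ln(T)/L = −ln(0.165)/2.83 = 1.8018/2.83 = 0.6367 km⁻¹.

0.637 km⁻¹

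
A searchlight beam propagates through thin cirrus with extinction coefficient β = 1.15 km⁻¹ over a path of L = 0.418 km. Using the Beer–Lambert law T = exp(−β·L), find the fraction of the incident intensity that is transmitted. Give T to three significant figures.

0.618

τ = β·L = 1.15 × 0.418 = 0.4807.
T = exp(−0.4807) = 0.6184.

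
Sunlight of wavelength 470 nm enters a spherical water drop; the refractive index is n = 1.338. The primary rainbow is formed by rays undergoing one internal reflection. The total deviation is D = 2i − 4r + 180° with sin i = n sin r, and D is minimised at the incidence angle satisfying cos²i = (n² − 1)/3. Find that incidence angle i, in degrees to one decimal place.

cos²i = (1.338² − 1)/3 = (1.79024 − 1)/3 = 0.26341.
cos i = 0.51324, so i = 59.120°.

59.1°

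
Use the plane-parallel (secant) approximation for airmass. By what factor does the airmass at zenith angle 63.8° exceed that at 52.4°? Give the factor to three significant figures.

X(63.8°)/X(52.4°) = sec 63.8° / sec 52.4° = cos 52.4° / cos 63.8° = 0.6101/0.4415 = 1.3820.

1.38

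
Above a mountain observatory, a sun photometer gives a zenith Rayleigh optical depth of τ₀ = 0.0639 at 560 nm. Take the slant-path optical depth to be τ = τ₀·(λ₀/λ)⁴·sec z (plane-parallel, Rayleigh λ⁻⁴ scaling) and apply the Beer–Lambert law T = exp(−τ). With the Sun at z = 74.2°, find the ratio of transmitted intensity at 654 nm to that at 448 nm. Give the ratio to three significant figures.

Airmass: sec 74.2° = 3.6727.
τ(654 nm) = 0.0639 × (560/654)⁴ × 3.6727 = 0.0639 × 0.5376 × 3.6727 = 0.1262.
τ(448 nm) = 0.0639 × (560/448)⁴ × 3.6727 = 0.0639 × 2.4414 × 3.6727 = 0.5730.
T(654)/T(448) = exp(τ_B − τ_A) = exp(0.4468) = 1.5633.

1.56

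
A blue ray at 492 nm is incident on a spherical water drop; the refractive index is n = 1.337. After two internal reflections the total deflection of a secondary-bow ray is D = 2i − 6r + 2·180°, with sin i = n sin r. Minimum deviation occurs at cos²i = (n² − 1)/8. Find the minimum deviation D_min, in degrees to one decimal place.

231.9°

cos²i = (1.78757 − 1)/8 = 0.09845; i = arccos(0.31376) = 71.714°.
sin r = sin 71.714°/1.337 = 0.71017; r = 45.249°.
D_min = 2·71.714° − 6·45.249° + 360° = 231.934°.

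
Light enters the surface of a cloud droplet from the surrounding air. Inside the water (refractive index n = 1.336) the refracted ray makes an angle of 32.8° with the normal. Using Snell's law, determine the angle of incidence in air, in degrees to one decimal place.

46.4°

Snell: sin θ_i = n · sin θ_r = 1.336 × sin 32.8° = 1.336 × 0.5417 = 0.7237.
θ_i = arcsin(0.7237) = 46.36°.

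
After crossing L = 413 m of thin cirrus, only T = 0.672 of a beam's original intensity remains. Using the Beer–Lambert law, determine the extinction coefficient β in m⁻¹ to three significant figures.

Beer–Lambert: T = exp(−βL) ⇒ β = −ln(T)/L = −ln(0.672)/413 = 0.3975/413 = 0.0009625 m⁻¹.

0.000962 m⁻¹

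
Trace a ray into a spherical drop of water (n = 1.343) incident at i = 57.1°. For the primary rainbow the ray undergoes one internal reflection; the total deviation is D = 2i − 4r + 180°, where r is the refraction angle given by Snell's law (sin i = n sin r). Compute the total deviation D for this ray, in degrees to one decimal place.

139.4°

sin r = sin 57.1° / 1.343 = 0.8396/1.343 = 0.6252; r = 38.70°.
D = 2·57.1° − 4·38.70° + 180° = 114.20° − 154.78° + 180° = 139.42°.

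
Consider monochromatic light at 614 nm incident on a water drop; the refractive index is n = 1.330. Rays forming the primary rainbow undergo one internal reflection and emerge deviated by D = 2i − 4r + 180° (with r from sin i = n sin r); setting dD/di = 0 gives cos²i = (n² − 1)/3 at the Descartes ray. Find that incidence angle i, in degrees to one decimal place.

cos²i = (1.330² − 1)/3 = (1.76890 − 1)/3 = 0.25630.
cos i = 0.50626, so i = 59.585°.

59.6°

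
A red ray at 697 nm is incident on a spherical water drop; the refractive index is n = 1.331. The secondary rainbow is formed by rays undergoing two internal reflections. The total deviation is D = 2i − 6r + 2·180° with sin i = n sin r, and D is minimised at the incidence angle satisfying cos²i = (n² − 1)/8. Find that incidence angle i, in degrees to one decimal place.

cos²i = (1.331² − 1)/8 = (1.77156 − 1)/8 = 0.09645.
cos i = 0.31056, so i = 71.907°.

71.9°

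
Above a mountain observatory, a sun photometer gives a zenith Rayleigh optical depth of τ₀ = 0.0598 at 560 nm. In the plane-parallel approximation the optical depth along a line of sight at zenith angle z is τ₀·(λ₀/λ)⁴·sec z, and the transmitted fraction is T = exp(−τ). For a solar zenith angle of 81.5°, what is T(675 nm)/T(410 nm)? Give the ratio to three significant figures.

Airmass: sec 81.5° = 6.7655.
τ(675 nm) = 0.0598 × (560/675)⁴ × 6.7655 = 0.0598 × 0.4737 × 6.7655 = 0.1917.
τ(410 nm) = 0.0598 × (560/410)⁴ × 6.7655 = 0.0598 × 3.4803 × 6.7655 = 1.4080.
T(675)/T(410) = exp(τ_B − τ_A) = exp(1.2164) = 3.3749.

3.37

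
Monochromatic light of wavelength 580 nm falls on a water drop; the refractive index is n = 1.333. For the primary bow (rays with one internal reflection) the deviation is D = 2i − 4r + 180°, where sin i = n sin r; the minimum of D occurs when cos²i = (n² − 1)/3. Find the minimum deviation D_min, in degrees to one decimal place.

cos²i = (1.77689 − 1)/3 = 0.25896; i = arccos(0.50888) = 59.410°.
sin r = sin 59.410°/1.333 = 0.64579; r = 40.225°.
D_min = 2·59.410° − 4·40.225° + 180° = 137.922°.

137.9°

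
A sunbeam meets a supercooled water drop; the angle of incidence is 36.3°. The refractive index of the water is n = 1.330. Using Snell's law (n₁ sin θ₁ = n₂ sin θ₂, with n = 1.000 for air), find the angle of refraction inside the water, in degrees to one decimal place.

Snell: sin θ_r = sin θ_i / n = sin 36.3° / 1.330 = 0.5920 / 1.330 = 0.4451.
θ_r = arcsin(0.4451) = 26.43°.

26.4°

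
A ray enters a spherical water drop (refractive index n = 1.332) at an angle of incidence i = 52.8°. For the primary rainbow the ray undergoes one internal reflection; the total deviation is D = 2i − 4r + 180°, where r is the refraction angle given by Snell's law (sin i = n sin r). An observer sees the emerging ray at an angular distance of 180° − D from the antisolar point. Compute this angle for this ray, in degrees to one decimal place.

sin r = sin 52.8° / 1.332 = 0.7965/1.332 = 0.5980; r = 36.73°.
D = 2·52.8° − 4·36.73° + 180° = 105.60° − 146.91° + 180° = 138.69°.
Angle from antisolar point = 180° − D = 41.31°.

41.3°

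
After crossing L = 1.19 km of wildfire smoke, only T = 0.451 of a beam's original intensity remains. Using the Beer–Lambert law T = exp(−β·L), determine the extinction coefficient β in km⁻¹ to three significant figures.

0.669 km⁻¹

Beer–Lambert: T = exp(−βL) ⇒ β = −ln(T)/L = −ln(0.451)/1.19 = 0.7963/1.19 = 0.6691 km⁻¹.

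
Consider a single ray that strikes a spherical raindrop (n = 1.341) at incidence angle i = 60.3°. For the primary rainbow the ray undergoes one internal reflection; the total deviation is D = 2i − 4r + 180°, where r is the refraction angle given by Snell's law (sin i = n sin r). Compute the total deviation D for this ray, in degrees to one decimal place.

sin r = sin 60.3° / 1.341 = 0.8686/1.341 = 0.6477; r = 40.37°.
D = 2·60.3° − 4·40.37° + 180° = 120.60° − 161.49° + 180° = 139.11°.

139.1°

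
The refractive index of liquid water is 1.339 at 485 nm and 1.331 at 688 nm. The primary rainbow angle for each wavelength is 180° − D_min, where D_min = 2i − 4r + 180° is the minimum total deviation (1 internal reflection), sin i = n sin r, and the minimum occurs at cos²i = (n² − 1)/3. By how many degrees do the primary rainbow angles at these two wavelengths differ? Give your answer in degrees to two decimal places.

1.16°

At 485 nm (n = 1.339): cos²i = 0.26431 → i = 59.062°, r = 39.834°, D_min = 138.786°, rainbow angle = 41.214°.
At 688 nm (n = 1.331): cos²i = 0.25719 → i = 59.527°, r = 40.356°, D_min = 137.630°, rainbow angle = 42.370°.
Angular width = |41.214° − 42.370°| = 1.156°.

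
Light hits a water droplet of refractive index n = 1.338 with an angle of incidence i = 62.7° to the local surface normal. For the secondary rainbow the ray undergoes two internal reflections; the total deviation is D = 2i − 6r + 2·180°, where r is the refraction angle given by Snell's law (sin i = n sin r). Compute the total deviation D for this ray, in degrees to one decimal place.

sin r = sin 62.7° / 1.338 = 0.8886/1.338 = 0.6641; r = 41.62°.
D = 2·62.7° − 6·41.62° + 2·180° = 125.40° − 249.70° + 360° = 235.70°.

235.7°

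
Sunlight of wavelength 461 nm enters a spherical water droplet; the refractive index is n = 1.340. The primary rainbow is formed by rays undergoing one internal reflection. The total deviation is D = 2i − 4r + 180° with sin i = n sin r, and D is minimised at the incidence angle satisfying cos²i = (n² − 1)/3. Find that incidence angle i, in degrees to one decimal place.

cos²i = (1.340² − 1)/3 = (1.79560 − 1)/3 = 0.26520.
cos i = 0.51498, so i = 59.004°.

59.0°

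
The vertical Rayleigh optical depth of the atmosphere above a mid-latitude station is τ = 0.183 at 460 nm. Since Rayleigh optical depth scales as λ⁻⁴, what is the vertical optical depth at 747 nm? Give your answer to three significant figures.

0.0263

τ(747 nm) = τ(460 nm) × (460/747)⁴ = 0.183 × (0.6158)⁴ = 0.183 × 0.1438 = 0.0263.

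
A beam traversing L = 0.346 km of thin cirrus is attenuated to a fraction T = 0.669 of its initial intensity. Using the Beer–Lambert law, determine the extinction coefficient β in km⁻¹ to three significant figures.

Beer–Lambert: T = exp(−βL) ⇒ β = −ln(T)/L = −ln(0.669)/0.346 = 0.4020/0.346 = 1.162 km⁻¹.

1.16 km⁻¹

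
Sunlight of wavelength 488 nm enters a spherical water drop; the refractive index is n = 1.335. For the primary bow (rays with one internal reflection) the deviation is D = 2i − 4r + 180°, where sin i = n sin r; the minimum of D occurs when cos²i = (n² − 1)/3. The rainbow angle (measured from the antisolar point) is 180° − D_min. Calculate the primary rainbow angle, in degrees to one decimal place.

41.8°

cos²i = (1.78222 − 1)/3 = 0.26074; i = arccos(0.51063) = 59.294°.
sin r = sin 59.294°/1.335 = 0.64405; r = 40.094°.
D_min = 2·59.294° − 4·40.094° + 180° = 138.212°.
Rainbow angle = 180° − D_min = 41.788°.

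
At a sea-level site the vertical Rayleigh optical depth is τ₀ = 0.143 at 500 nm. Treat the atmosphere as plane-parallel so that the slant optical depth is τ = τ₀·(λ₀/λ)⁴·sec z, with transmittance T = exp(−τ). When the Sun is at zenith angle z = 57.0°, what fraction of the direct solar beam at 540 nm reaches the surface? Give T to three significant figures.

0.824

sec 57.0° = 1.8361.
τ = 0.143 × (500/540)⁴ × 1.8361 = 0.143 × 0.7350 × 1.8361 = 0.1930.
T = exp(−0.1930) = 0.8245.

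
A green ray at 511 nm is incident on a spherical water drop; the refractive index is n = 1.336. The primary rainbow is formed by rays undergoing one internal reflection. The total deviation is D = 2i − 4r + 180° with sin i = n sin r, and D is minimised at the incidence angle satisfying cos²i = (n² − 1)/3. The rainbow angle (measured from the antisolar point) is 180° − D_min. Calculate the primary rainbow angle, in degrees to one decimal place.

41.6°

cos²i = (1.78490 − 1)/3 = 0.26163; i = arccos(0.51150) = 59.236°.
sin r = sin 59.236°/1.336 = 0.64318; r = 40.029°.
D_min = 2·59.236° − 4·40.029° + 180° = 138.356°.
Rainbow angle = 180° − D_min = 41.644°.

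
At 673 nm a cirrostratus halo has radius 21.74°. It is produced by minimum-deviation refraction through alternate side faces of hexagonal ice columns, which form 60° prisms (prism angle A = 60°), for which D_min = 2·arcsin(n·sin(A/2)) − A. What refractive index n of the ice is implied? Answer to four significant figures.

1.309

Rearranging: n = sin((D_min + A)/2) / sin(A/2).
(D_min + A)/2 = (21.74° + 60°)/2 = 40.870°.
n = sin 40.870° / sin 30° = 0.6543 / 0.5000 = 1.3087.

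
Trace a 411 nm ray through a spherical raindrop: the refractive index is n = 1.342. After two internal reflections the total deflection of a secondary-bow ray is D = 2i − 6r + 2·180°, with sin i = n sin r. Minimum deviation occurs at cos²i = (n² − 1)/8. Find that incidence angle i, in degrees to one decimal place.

cos²i = (1.342² − 1)/8 = (1.80096 − 1)/8 = 0.10012.
cos i = 0.31642, so i = 71.554°.

71.6°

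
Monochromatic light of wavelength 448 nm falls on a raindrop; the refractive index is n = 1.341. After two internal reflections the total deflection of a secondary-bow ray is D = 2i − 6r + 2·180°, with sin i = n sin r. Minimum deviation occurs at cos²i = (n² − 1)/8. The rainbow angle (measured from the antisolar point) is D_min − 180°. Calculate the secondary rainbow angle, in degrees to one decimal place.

53.0°

cos²i = (1.79828 − 1)/8 = 0.09979; i = arccos(0.31589) = 71.586°.
sin r = sin 71.586°/1.341 = 0.70753; r = 45.034°.
D_min = 2·71.586° − 6·45.034° + 360° = 232.966°.
Rainbow angle = D_min − 180° = 52.966°.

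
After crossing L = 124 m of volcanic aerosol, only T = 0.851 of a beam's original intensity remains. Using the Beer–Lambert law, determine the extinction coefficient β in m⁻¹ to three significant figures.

0.00130 m⁻¹

Beer–Lambert: T = exp(−βL) ⇒ β = −ln(T)/L = −ln(0.851)/124 = 0.1613/124 = 0.001301 m⁻¹.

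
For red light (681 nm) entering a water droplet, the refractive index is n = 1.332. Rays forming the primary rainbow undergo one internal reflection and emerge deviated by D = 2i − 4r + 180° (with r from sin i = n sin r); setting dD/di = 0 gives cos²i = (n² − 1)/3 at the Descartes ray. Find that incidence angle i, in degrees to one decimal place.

59.5°

cos²i = (1.332² − 1)/3 = (1.77422 − 1)/3 = 0.25807.
cos i = 0.50801, so i = 59.469°.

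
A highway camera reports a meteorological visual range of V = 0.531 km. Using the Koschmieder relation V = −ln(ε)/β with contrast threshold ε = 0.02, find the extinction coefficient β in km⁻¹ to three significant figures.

7.37 km⁻¹

β = −ln(0.02) / V = 3.912 / 0.531 = 7.3673 km⁻¹.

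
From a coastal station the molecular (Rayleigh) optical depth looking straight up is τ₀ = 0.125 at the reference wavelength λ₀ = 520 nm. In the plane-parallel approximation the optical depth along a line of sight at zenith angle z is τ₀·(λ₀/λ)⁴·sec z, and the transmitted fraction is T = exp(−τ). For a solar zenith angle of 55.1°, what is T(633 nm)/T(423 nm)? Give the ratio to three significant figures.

Airmass: sec 55.1° = 1.7478.
τ(633 nm) = 0.125 × (520/633)⁴ × 1.7478 = 0.125 × 0.4554 × 1.7478 = 0.0995.
τ(423 nm) = 0.125 × (520/423)⁴ × 1.7478 = 0.125 × 2.2838 × 1.7478 = 0.4989.
T(633)/T(423) = exp(τ_B − τ_A) = exp(0.3995) = 1.4910.

1.49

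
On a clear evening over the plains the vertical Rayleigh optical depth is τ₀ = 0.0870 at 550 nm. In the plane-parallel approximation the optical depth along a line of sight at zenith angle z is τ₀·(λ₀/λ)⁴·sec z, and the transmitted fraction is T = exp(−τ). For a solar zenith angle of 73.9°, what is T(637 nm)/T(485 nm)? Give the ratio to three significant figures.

Airmass: sec 73.9° = 3.6060.
τ(637 nm) = 0.0870 × (550/637)⁴ × 3.6060 = 0.0870 × 0.5558 × 3.6060 = 0.1744.
τ(485 nm) = 0.0870 × (550/485)⁴ × 3.6060 = 0.0870 × 1.6538 × 3.6060 = 0.5188.
T(637)/T(485) = exp(τ_B − τ_A) = exp(0.3445) = 1.4113.

1.41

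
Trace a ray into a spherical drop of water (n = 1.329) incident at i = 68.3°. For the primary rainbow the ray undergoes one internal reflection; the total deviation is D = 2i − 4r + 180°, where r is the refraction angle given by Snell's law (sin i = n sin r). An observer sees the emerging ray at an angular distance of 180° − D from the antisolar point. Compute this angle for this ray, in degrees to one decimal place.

40.8°

sin r = sin 68.3° / 1.329 = 0.9291/1.329 = 0.6991; r = 44.36°.
D = 2·68.3° − 4·44.36° + 180° = 136.60° − 177.43° + 180° = 139.17°.
Angle from antisolar point = 180° − D = 40.83°.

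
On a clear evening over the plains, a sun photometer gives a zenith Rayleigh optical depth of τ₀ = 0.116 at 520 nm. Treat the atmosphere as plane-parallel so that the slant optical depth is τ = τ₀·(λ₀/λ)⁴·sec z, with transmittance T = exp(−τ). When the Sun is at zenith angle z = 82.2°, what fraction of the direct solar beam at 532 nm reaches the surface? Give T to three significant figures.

0.458

sec 82.2° = 7.3684.
τ = 0.116 × (520/532)⁴ × 7.3684 = 0.116 × 0.9128 × 7.3684 = 0.7802.
T = exp(−0.7802) = 0.4583.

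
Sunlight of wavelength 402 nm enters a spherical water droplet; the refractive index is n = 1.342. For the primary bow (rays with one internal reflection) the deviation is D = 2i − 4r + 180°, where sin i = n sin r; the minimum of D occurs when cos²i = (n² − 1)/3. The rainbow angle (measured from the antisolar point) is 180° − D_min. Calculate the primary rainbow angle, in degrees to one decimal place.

40.8°

cos²i = (1.80096 − 1)/3 = 0.26699; i = arccos(0.51671) = 58.888°.
sin r = sin 58.888°/1.342 = 0.63797; r = 39.641°.
D_min = 2·58.888° − 4·39.641° + 180° = 139.213°.
Rainbow angle = 180° − D_min = 40.787°.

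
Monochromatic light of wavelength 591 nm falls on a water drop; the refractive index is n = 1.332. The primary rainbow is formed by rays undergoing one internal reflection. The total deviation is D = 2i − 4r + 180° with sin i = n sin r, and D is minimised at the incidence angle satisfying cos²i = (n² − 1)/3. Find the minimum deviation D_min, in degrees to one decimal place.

cos²i = (1.77422 − 1)/3 = 0.25807; i = arccos(0.50801) = 59.469°.
sin r = sin 59.469°/1.332 = 0.64666; r = 40.290°.
D_min = 2·59.469° − 4·40.290° + 180° = 137.776°.

137.8°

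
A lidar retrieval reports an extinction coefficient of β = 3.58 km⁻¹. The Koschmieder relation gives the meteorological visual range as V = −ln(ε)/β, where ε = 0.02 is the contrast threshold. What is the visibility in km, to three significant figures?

1.09 km

V = −ln(0.02) / 3.58 = 3.912 / 3.58 = 1.0927 km.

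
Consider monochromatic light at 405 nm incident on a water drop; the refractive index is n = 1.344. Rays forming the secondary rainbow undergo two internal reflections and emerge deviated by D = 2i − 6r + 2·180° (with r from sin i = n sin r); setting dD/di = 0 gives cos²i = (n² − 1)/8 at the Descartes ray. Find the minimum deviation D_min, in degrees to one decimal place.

cos²i = (1.80634 − 1)/8 = 0.10079; i = arccos(0.31748) = 71.490°.
sin r = sin 71.490°/1.344 = 0.70555; r = 44.874°.
D_min = 2·71.490° − 6·44.874° + 360° = 233.733°.

233.7°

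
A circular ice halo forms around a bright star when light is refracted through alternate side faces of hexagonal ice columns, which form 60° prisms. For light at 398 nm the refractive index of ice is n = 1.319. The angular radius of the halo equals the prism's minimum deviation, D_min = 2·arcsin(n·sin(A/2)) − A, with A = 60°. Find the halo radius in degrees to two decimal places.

n·sin(A/2) = 1.319 × sin 30° = 1.319 × 0.5000 = 0.6595.
D_min = 2·arcsin(0.6595) − 60° = 2 × 41.262° − 60° = 22.524°.

22.52°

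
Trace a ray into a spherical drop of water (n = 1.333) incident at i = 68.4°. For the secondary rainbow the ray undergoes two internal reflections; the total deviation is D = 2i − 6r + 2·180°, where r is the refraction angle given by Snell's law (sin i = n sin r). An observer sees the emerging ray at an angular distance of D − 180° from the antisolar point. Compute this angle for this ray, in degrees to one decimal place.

51.4°

sin r = sin 68.4° / 1.333 = 0.9298/1.333 = 0.6975; r = 44.23°.
D = 2·68.4° − 6·44.23° + 2·180° = 136.80° − 265.36° + 360° = 231.44°.
Angle from antisolar point = D − 180° = 51.44°.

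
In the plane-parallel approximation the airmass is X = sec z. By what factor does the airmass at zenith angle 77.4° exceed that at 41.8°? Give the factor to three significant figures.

3.42

X(77.4°)/X(41.8°) = sec 77.4° / sec 41.8° = cos 41.8° / cos 77.4° = 0.7455/0.2181 = 3.4174.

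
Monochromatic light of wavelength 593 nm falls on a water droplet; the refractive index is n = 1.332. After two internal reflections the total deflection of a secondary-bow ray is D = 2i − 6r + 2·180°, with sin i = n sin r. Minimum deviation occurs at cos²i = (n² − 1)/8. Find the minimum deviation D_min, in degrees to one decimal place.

cos²i = (1.77422 − 1)/8 = 0.09678; i = arccos(0.31109) = 71.875°.
sin r = sin 71.875°/1.332 = 0.71350; r = 45.520°.
D_min = 2·71.875° − 6·45.520° + 360° = 230.628°.

230.6°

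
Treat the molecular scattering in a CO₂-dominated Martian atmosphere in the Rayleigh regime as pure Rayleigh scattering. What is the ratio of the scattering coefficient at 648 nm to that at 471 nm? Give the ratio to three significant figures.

0.279

Rayleigh scattering ∝ λ⁻⁴, so the ratio of coefficients is the inverse fourth power of the wavelength ratio.
σ(648)/σ(471) = (471/648)⁴ = (0.7269)⁴ = 0.2791.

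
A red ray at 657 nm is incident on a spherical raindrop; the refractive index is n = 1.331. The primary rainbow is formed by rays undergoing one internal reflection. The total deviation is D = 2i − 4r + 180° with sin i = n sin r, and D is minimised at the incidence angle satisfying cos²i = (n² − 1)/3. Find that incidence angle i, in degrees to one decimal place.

59.5°

cos²i = (1.331² − 1)/3 = (1.77156 − 1)/3 = 0.25719.
cos i = 0.50714, so i = 59.527°.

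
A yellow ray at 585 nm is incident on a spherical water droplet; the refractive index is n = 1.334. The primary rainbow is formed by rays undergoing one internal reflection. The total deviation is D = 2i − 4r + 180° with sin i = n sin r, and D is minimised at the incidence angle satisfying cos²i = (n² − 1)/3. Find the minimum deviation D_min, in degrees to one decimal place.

138.1°

cos²i = (1.77956 − 1)/3 = 0.25985; i = arccos(0.50976) = 59.352°.
sin r = sin 59.352°/1.334 = 0.64492; r = 40.159°.
D_min = 2·59.352° − 4·40.159° + 180° = 138.067°.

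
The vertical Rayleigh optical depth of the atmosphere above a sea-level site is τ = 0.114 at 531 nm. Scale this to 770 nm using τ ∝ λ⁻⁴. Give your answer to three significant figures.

0.0258

τ(770 nm) = τ(531 nm) × (531/770)⁴ = 0.114 × (0.6896)⁴ = 0.114 × 0.2262 = 0.0258.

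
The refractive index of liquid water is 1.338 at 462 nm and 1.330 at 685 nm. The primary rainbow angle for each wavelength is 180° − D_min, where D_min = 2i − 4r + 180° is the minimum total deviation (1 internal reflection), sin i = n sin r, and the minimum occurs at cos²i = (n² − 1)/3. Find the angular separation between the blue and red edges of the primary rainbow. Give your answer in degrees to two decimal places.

At 462 nm (n = 1.338): cos²i = 0.26341 → i = 59.120°, r = 39.899°, D_min = 138.643°, rainbow angle = 41.357°.
At 685 nm (n = 1.330): cos²i = 0.25630 → i = 59.585°, r = 40.422°, D_min = 137.484°, rainbow angle = 42.516°.
Angular width = |41.357° − 42.516°| = 1.160°.

1.16°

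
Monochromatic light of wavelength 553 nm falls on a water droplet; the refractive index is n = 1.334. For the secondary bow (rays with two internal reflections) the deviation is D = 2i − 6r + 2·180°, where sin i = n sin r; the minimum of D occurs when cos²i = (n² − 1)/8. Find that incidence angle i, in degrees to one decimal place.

71.8°

cos²i = (1.334² − 1)/8 = (1.77956 − 1)/8 = 0.09744.
cos i = 0.31216, so i = 71.810°.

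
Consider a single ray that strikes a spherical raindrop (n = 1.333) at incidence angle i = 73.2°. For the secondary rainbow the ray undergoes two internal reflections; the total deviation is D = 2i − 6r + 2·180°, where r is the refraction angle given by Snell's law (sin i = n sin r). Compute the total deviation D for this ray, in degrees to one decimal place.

sin r = sin 73.2° / 1.333 = 0.9573/1.333 = 0.7182; r = 45.90°.
D = 2·73.2° − 6·45.90° + 2·180° = 146.40° − 275.42° + 360° = 230.98°.

231.0°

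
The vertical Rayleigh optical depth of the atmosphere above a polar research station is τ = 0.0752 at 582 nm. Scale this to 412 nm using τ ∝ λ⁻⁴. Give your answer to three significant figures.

τ(412 nm) = τ(582 nm) × (582/412)⁴ = 0.0752 × (1.4126)⁴ = 0.0752 × 3.9820 = 0.2994.

0.299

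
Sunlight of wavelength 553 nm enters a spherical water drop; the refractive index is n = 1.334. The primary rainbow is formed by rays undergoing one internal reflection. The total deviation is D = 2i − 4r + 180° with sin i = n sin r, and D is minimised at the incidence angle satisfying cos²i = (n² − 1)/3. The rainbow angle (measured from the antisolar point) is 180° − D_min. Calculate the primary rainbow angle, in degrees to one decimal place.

cos²i = (1.77956 − 1)/3 = 0.25985; i = arccos(0.50976) = 59.352°.
sin r = sin 59.352°/1.334 = 0.64492; r = 40.159°.
D_min = 2·59.352° − 4·40.159° + 180° = 138.067°.
Rainbow angle = 180° − D_min = 41.933°.

41.9°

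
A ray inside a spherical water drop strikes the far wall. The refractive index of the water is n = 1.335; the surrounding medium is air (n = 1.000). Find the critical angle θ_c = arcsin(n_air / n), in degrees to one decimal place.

48.5°

sin θ_c = n_air / n = 1.000 / 1.335 = 0.7491.
θ_c = arcsin(0.7491) = 48.51°.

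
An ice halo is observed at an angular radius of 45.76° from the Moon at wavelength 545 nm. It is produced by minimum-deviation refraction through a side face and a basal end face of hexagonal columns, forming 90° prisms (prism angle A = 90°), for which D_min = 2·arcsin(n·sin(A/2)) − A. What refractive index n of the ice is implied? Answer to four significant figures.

Rearranging: n = sin((D_min + A)/2) / sin(A/2).
(D_min + A)/2 = (45.76° + 90°)/2 = 67.880°.
n = sin 67.880° / sin 45° = 0.9264 / 0.7071 = 1.3101.

1.310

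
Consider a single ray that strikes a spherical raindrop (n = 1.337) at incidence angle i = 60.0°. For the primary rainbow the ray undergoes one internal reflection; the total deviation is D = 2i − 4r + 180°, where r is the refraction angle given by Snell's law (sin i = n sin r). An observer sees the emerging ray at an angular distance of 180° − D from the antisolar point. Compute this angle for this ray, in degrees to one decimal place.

sin r = sin 60.0° / 1.337 = 0.8660/1.337 = 0.6477; r = 40.37°.
D = 2·60.0° − 4·40.37° + 180° = 120.00° − 161.49° + 180° = 138.51°.
Angle from antisolar point = 180° − D = 41.49°.

41.5°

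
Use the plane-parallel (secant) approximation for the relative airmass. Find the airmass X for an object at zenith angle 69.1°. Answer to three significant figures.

2.80

X = sec z = 1/cos 69.1° = 1/0.3567 = 2.8032.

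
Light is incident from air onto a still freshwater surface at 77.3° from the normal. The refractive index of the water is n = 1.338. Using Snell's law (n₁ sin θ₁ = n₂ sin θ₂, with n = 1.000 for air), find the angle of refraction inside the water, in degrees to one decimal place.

Snell: sin θ_r = sin θ_i / n = sin 77.3° / 1.338 = 0.9755 / 1.338 = 0.7291.
θ_r = arcsin(0.7291) = 46.81°.

46.8°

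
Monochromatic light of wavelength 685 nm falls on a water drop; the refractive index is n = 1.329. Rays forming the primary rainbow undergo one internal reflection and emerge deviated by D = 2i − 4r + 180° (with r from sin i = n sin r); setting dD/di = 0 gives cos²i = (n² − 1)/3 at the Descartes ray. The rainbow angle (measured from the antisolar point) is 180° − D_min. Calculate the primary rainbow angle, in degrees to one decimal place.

cos²i = (1.76624 − 1)/3 = 0.25541; i = arccos(0.50538) = 59.643°.
sin r = sin 59.643°/1.329 = 0.64928; r = 40.487°.
D_min = 2·59.643° − 4·40.487° + 180° = 137.337°.
Rainbow angle = 180° − D_min = 42.663°.

42.7°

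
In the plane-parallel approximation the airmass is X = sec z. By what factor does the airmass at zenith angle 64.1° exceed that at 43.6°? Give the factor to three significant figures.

X(64.1°)/X(43.6°) = sec 64.1° / sec 43.6° = cos 43.6° / cos 64.1° = 0.7242/0.4368 = 1.6579.

1.66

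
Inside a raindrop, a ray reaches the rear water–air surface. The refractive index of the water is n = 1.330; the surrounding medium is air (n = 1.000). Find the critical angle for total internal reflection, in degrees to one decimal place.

48.8°

sin θ_c = n_air / n = 1.000 / 1.330 = 0.7519.
θ_c = arcsin(0.7519) = 48.75°.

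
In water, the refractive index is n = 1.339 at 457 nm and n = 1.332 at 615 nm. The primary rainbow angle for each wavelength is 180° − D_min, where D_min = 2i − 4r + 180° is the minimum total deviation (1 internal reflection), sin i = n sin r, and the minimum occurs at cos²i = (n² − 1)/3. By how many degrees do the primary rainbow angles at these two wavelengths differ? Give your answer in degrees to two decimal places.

At 457 nm (n = 1.339): cos²i = 0.26431 → i = 59.062°, r = 39.834°, D_min = 138.786°, rainbow angle = 41.214°.
At 615 nm (n = 1.332): cos²i = 0.25807 → i = 59.469°, r = 40.290°, D_min = 137.776°, rainbow angle = 42.224°.
Angular width = |41.214° − 42.224°| = 1.010°.

1.01°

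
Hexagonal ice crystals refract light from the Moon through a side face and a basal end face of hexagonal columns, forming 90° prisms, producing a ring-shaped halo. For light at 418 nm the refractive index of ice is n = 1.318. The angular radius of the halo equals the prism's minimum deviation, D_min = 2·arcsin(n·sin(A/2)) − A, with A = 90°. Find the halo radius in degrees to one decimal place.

47.5°

n·sin(A/2) = 1.318 × sin 45° = 1.318 × 0.7071 = 0.9320.
D_min = 2·arcsin(0.9320) − 90° = 2 × 68.743° − 90° = 47.487°.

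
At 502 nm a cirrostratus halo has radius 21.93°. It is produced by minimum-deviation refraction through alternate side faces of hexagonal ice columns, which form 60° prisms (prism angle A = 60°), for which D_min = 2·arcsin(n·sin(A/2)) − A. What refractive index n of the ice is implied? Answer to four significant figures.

Rearranging: n = sin((D_min + A)/2) / sin(A/2).
(D_min + A)/2 = (21.93° + 60°)/2 = 40.965°.
n = sin 40.965° / sin 30° = 0.6556 / 0.5000 = 1.3112.

1.311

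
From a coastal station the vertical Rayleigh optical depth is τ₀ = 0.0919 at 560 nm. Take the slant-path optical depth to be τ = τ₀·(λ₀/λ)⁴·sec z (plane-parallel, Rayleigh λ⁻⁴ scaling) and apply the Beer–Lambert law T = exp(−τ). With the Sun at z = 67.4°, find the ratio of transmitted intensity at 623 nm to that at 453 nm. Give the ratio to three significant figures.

1.50

Airmass: sec 67.4° = 2.6022.
τ(623 nm) = 0.0919 × (560/623)⁴ × 2.6022 = 0.0919 × 0.6528 × 2.6022 = 0.1561.
τ(453 nm) = 0.0919 × (560/453)⁴ × 2.6022 = 0.0919 × 2.3354 × 2.6022 = 0.5585.
T(623)/T(453) = exp(τ_B − τ_A) = exp(0.4024) = 1.4954.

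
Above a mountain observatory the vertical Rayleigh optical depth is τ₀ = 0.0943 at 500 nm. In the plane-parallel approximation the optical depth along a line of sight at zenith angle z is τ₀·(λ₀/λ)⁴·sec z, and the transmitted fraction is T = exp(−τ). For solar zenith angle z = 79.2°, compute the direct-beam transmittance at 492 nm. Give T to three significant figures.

sec 79.2° = 5.3367.
τ = 0.0943 × (500/492)⁴ × 5.3367 = 0.0943 × 1.0666 × 5.3367 = 0.5368.
T = exp(−0.5368) = 0.5846.

0.585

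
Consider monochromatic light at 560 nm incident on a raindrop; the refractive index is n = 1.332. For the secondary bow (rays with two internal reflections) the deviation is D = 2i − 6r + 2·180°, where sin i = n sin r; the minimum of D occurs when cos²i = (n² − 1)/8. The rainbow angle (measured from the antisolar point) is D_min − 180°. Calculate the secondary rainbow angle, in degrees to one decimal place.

50.6°

cos²i = (1.77422 − 1)/8 = 0.09678; i = arccos(0.31109) = 71.875°.
sin r = sin 71.875°/1.332 = 0.71350; r = 45.520°.
D_min = 2·71.875° − 6·45.520° + 360° = 230.628°.
Rainbow angle = D_min − 180° = 50.628°.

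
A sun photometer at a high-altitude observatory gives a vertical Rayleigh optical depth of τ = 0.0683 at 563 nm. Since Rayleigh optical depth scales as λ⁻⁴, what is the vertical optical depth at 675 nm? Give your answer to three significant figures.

0.0331

τ(675 nm) = τ(563 nm) × (563/675)⁴ = 0.0683 × (0.8341)⁴ = 0.0683 × 0.4840 = 0.0331.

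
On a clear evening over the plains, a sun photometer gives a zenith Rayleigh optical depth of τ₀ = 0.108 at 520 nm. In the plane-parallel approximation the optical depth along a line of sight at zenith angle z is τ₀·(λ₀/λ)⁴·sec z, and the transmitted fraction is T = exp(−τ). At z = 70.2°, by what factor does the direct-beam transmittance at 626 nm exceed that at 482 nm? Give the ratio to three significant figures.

1.32

Airmass: sec 70.2° = 2.9521.
τ(626 nm) = 0.108 × (520/626)⁴ × 2.9521 = 0.108 × 0.4761 × 2.9521 = 0.1518.
τ(482 nm) = 0.108 × (520/482)⁴ × 2.9521 = 0.108 × 1.3546 × 2.9521 = 0.4319.
T(626)/T(482) = exp(τ_B − τ_A) = exp(0.2801) = 1.3233.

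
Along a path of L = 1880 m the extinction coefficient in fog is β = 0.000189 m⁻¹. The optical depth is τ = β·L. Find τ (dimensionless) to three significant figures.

τ = β·L = 0.000189 × 1880 = 0.3553.

0.355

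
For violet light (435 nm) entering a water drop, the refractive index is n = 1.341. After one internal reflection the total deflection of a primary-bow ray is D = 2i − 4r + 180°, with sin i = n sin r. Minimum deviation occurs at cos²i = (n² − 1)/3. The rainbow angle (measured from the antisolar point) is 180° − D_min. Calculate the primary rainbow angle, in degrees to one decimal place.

40.9°

cos²i = (1.79828 − 1)/3 = 0.26609; i = arccos(0.51584) = 58.946°.
sin r = sin 58.946°/1.341 = 0.63884; r = 39.705°.
D_min = 2·58.946° − 4·39.705° + 180° = 139.071°.
Rainbow angle = 180° − D_min = 40.929°.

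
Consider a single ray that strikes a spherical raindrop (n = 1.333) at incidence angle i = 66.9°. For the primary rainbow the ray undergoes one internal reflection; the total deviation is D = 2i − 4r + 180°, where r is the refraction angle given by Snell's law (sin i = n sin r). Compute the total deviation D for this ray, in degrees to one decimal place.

139.3°

sin r = sin 66.9° / 1.333 = 0.9198/1.333 = 0.6900; r = 43.63°.
D = 2·66.9° − 4·43.63° + 180° = 133.80° − 174.53° + 180° = 139.27°.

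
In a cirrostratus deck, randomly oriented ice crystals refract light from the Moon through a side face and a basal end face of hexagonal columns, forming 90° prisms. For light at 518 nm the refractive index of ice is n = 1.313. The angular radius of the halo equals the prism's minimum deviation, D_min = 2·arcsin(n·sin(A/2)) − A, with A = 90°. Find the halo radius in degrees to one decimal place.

n·sin(A/2) = 1.313 × sin 45° = 1.313 × 0.7071 = 0.9284.
D_min = 2·arcsin(0.9284) − 90° = 2 × 68.192° − 90° = 46.383°.

46.4°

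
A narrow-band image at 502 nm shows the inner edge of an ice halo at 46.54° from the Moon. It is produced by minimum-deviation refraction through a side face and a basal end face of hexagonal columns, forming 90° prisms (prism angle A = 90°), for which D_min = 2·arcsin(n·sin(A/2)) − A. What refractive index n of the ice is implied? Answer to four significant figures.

Rearranging: n = sin((D_min + A)/2) / sin(A/2).
(D_min + A)/2 = (46.54° + 90°)/2 = 68.270°.
n = sin 68.270° / sin 45° = 0.9289 / 0.7071 = 1.3137.

1.314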